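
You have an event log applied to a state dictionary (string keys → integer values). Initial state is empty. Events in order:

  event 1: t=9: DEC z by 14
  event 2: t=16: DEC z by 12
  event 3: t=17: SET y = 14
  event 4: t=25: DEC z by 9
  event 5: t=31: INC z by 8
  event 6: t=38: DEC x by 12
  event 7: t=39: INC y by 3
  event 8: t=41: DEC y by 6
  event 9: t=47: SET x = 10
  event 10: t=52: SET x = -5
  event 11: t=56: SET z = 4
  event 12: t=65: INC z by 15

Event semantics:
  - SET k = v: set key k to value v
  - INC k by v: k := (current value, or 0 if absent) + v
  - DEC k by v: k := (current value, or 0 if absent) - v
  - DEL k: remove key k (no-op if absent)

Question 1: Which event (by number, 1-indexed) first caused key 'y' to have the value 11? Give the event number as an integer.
Looking for first event where y becomes 11:
  event 3: y = 14
  event 4: y = 14
  event 5: y = 14
  event 6: y = 14
  event 7: y = 17
  event 8: y 17 -> 11  <-- first match

Answer: 8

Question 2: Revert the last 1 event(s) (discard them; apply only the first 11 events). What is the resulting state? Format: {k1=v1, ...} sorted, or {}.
Answer: {x=-5, y=11, z=4}

Derivation:
Keep first 11 events (discard last 1):
  after event 1 (t=9: DEC z by 14): {z=-14}
  after event 2 (t=16: DEC z by 12): {z=-26}
  after event 3 (t=17: SET y = 14): {y=14, z=-26}
  after event 4 (t=25: DEC z by 9): {y=14, z=-35}
  after event 5 (t=31: INC z by 8): {y=14, z=-27}
  after event 6 (t=38: DEC x by 12): {x=-12, y=14, z=-27}
  after event 7 (t=39: INC y by 3): {x=-12, y=17, z=-27}
  after event 8 (t=41: DEC y by 6): {x=-12, y=11, z=-27}
  after event 9 (t=47: SET x = 10): {x=10, y=11, z=-27}
  after event 10 (t=52: SET x = -5): {x=-5, y=11, z=-27}
  after event 11 (t=56: SET z = 4): {x=-5, y=11, z=4}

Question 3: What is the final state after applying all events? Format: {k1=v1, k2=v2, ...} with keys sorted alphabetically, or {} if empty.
Answer: {x=-5, y=11, z=19}

Derivation:
  after event 1 (t=9: DEC z by 14): {z=-14}
  after event 2 (t=16: DEC z by 12): {z=-26}
  after event 3 (t=17: SET y = 14): {y=14, z=-26}
  after event 4 (t=25: DEC z by 9): {y=14, z=-35}
  after event 5 (t=31: INC z by 8): {y=14, z=-27}
  after event 6 (t=38: DEC x by 12): {x=-12, y=14, z=-27}
  after event 7 (t=39: INC y by 3): {x=-12, y=17, z=-27}
  after event 8 (t=41: DEC y by 6): {x=-12, y=11, z=-27}
  after event 9 (t=47: SET x = 10): {x=10, y=11, z=-27}
  after event 10 (t=52: SET x = -5): {x=-5, y=11, z=-27}
  after event 11 (t=56: SET z = 4): {x=-5, y=11, z=4}
  after event 12 (t=65: INC z by 15): {x=-5, y=11, z=19}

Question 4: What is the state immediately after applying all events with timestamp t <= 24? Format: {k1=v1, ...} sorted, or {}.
Apply events with t <= 24 (3 events):
  after event 1 (t=9: DEC z by 14): {z=-14}
  after event 2 (t=16: DEC z by 12): {z=-26}
  after event 3 (t=17: SET y = 14): {y=14, z=-26}

Answer: {y=14, z=-26}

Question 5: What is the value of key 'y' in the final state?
Track key 'y' through all 12 events:
  event 1 (t=9: DEC z by 14): y unchanged
  event 2 (t=16: DEC z by 12): y unchanged
  event 3 (t=17: SET y = 14): y (absent) -> 14
  event 4 (t=25: DEC z by 9): y unchanged
  event 5 (t=31: INC z by 8): y unchanged
  event 6 (t=38: DEC x by 12): y unchanged
  event 7 (t=39: INC y by 3): y 14 -> 17
  event 8 (t=41: DEC y by 6): y 17 -> 11
  event 9 (t=47: SET x = 10): y unchanged
  event 10 (t=52: SET x = -5): y unchanged
  event 11 (t=56: SET z = 4): y unchanged
  event 12 (t=65: INC z by 15): y unchanged
Final: y = 11

Answer: 11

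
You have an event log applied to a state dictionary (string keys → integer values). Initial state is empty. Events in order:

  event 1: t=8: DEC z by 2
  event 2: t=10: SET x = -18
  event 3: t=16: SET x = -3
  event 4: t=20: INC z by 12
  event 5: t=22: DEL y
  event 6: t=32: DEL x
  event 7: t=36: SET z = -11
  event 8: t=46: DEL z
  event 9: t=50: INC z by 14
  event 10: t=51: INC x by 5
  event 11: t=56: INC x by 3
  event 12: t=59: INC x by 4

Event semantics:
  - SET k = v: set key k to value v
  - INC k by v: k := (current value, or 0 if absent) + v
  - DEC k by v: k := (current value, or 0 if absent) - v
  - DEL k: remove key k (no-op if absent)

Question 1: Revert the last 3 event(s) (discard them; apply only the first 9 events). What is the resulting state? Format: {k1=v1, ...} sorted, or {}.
Answer: {z=14}

Derivation:
Keep first 9 events (discard last 3):
  after event 1 (t=8: DEC z by 2): {z=-2}
  after event 2 (t=10: SET x = -18): {x=-18, z=-2}
  after event 3 (t=16: SET x = -3): {x=-3, z=-2}
  after event 4 (t=20: INC z by 12): {x=-3, z=10}
  after event 5 (t=22: DEL y): {x=-3, z=10}
  after event 6 (t=32: DEL x): {z=10}
  after event 7 (t=36: SET z = -11): {z=-11}
  after event 8 (t=46: DEL z): {}
  after event 9 (t=50: INC z by 14): {z=14}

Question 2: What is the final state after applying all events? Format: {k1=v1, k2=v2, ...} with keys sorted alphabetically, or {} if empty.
Answer: {x=12, z=14}

Derivation:
  after event 1 (t=8: DEC z by 2): {z=-2}
  after event 2 (t=10: SET x = -18): {x=-18, z=-2}
  after event 3 (t=16: SET x = -3): {x=-3, z=-2}
  after event 4 (t=20: INC z by 12): {x=-3, z=10}
  after event 5 (t=22: DEL y): {x=-3, z=10}
  after event 6 (t=32: DEL x): {z=10}
  after event 7 (t=36: SET z = -11): {z=-11}
  after event 8 (t=46: DEL z): {}
  after event 9 (t=50: INC z by 14): {z=14}
  after event 10 (t=51: INC x by 5): {x=5, z=14}
  after event 11 (t=56: INC x by 3): {x=8, z=14}
  after event 12 (t=59: INC x by 4): {x=12, z=14}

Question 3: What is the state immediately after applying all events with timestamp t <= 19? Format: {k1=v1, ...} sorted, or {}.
Apply events with t <= 19 (3 events):
  after event 1 (t=8: DEC z by 2): {z=-2}
  after event 2 (t=10: SET x = -18): {x=-18, z=-2}
  after event 3 (t=16: SET x = -3): {x=-3, z=-2}

Answer: {x=-3, z=-2}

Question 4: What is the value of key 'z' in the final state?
Track key 'z' through all 12 events:
  event 1 (t=8: DEC z by 2): z (absent) -> -2
  event 2 (t=10: SET x = -18): z unchanged
  event 3 (t=16: SET x = -3): z unchanged
  event 4 (t=20: INC z by 12): z -2 -> 10
  event 5 (t=22: DEL y): z unchanged
  event 6 (t=32: DEL x): z unchanged
  event 7 (t=36: SET z = -11): z 10 -> -11
  event 8 (t=46: DEL z): z -11 -> (absent)
  event 9 (t=50: INC z by 14): z (absent) -> 14
  event 10 (t=51: INC x by 5): z unchanged
  event 11 (t=56: INC x by 3): z unchanged
  event 12 (t=59: INC x by 4): z unchanged
Final: z = 14

Answer: 14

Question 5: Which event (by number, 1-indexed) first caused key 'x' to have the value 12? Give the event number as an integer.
Looking for first event where x becomes 12:
  event 2: x = -18
  event 3: x = -3
  event 4: x = -3
  event 5: x = -3
  event 6: x = (absent)
  event 10: x = 5
  event 11: x = 8
  event 12: x 8 -> 12  <-- first match

Answer: 12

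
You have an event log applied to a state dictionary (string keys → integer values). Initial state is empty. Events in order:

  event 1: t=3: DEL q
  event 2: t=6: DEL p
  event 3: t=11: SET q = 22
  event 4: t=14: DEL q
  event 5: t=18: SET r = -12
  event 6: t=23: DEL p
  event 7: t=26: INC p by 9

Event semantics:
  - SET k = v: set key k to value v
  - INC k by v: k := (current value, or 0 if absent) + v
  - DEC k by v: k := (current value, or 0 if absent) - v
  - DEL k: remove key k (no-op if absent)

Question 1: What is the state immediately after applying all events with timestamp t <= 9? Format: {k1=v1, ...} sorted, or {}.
Apply events with t <= 9 (2 events):
  after event 1 (t=3: DEL q): {}
  after event 2 (t=6: DEL p): {}

Answer: {}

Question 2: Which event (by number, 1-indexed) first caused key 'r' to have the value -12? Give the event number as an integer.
Answer: 5

Derivation:
Looking for first event where r becomes -12:
  event 5: r (absent) -> -12  <-- first match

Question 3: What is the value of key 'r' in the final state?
Track key 'r' through all 7 events:
  event 1 (t=3: DEL q): r unchanged
  event 2 (t=6: DEL p): r unchanged
  event 3 (t=11: SET q = 22): r unchanged
  event 4 (t=14: DEL q): r unchanged
  event 5 (t=18: SET r = -12): r (absent) -> -12
  event 6 (t=23: DEL p): r unchanged
  event 7 (t=26: INC p by 9): r unchanged
Final: r = -12

Answer: -12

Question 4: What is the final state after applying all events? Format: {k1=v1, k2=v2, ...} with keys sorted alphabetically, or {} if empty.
  after event 1 (t=3: DEL q): {}
  after event 2 (t=6: DEL p): {}
  after event 3 (t=11: SET q = 22): {q=22}
  after event 4 (t=14: DEL q): {}
  after event 5 (t=18: SET r = -12): {r=-12}
  after event 6 (t=23: DEL p): {r=-12}
  after event 7 (t=26: INC p by 9): {p=9, r=-12}

Answer: {p=9, r=-12}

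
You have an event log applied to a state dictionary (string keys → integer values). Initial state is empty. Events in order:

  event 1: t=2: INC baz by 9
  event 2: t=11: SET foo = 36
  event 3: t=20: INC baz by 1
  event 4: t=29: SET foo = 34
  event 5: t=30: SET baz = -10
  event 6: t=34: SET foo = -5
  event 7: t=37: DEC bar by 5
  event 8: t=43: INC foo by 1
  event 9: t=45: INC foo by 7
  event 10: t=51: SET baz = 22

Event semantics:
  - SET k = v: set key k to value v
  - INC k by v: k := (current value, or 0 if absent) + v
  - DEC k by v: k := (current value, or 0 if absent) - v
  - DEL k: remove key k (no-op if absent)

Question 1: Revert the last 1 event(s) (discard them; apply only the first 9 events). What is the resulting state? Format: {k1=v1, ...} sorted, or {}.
Keep first 9 events (discard last 1):
  after event 1 (t=2: INC baz by 9): {baz=9}
  after event 2 (t=11: SET foo = 36): {baz=9, foo=36}
  after event 3 (t=20: INC baz by 1): {baz=10, foo=36}
  after event 4 (t=29: SET foo = 34): {baz=10, foo=34}
  after event 5 (t=30: SET baz = -10): {baz=-10, foo=34}
  after event 6 (t=34: SET foo = -5): {baz=-10, foo=-5}
  after event 7 (t=37: DEC bar by 5): {bar=-5, baz=-10, foo=-5}
  after event 8 (t=43: INC foo by 1): {bar=-5, baz=-10, foo=-4}
  after event 9 (t=45: INC foo by 7): {bar=-5, baz=-10, foo=3}

Answer: {bar=-5, baz=-10, foo=3}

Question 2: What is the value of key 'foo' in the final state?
Track key 'foo' through all 10 events:
  event 1 (t=2: INC baz by 9): foo unchanged
  event 2 (t=11: SET foo = 36): foo (absent) -> 36
  event 3 (t=20: INC baz by 1): foo unchanged
  event 4 (t=29: SET foo = 34): foo 36 -> 34
  event 5 (t=30: SET baz = -10): foo unchanged
  event 6 (t=34: SET foo = -5): foo 34 -> -5
  event 7 (t=37: DEC bar by 5): foo unchanged
  event 8 (t=43: INC foo by 1): foo -5 -> -4
  event 9 (t=45: INC foo by 7): foo -4 -> 3
  event 10 (t=51: SET baz = 22): foo unchanged
Final: foo = 3

Answer: 3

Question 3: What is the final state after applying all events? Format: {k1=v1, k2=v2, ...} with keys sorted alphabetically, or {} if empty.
Answer: {bar=-5, baz=22, foo=3}

Derivation:
  after event 1 (t=2: INC baz by 9): {baz=9}
  after event 2 (t=11: SET foo = 36): {baz=9, foo=36}
  after event 3 (t=20: INC baz by 1): {baz=10, foo=36}
  after event 4 (t=29: SET foo = 34): {baz=10, foo=34}
  after event 5 (t=30: SET baz = -10): {baz=-10, foo=34}
  after event 6 (t=34: SET foo = -5): {baz=-10, foo=-5}
  after event 7 (t=37: DEC bar by 5): {bar=-5, baz=-10, foo=-5}
  after event 8 (t=43: INC foo by 1): {bar=-5, baz=-10, foo=-4}
  after event 9 (t=45: INC foo by 7): {bar=-5, baz=-10, foo=3}
  after event 10 (t=51: SET baz = 22): {bar=-5, baz=22, foo=3}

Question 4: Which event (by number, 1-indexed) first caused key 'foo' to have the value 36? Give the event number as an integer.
Answer: 2

Derivation:
Looking for first event where foo becomes 36:
  event 2: foo (absent) -> 36  <-- first match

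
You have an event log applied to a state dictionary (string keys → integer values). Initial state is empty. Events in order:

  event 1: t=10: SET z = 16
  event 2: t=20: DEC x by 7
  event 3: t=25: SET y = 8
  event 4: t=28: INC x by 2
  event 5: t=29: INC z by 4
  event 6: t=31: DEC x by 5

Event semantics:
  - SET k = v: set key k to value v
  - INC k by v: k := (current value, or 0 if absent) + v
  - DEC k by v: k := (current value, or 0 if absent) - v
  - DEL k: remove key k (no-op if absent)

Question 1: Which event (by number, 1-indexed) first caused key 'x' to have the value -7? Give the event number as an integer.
Answer: 2

Derivation:
Looking for first event where x becomes -7:
  event 2: x (absent) -> -7  <-- first match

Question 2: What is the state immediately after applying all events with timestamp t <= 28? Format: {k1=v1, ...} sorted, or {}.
Answer: {x=-5, y=8, z=16}

Derivation:
Apply events with t <= 28 (4 events):
  after event 1 (t=10: SET z = 16): {z=16}
  after event 2 (t=20: DEC x by 7): {x=-7, z=16}
  after event 3 (t=25: SET y = 8): {x=-7, y=8, z=16}
  after event 4 (t=28: INC x by 2): {x=-5, y=8, z=16}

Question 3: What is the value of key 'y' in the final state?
Track key 'y' through all 6 events:
  event 1 (t=10: SET z = 16): y unchanged
  event 2 (t=20: DEC x by 7): y unchanged
  event 3 (t=25: SET y = 8): y (absent) -> 8
  event 4 (t=28: INC x by 2): y unchanged
  event 5 (t=29: INC z by 4): y unchanged
  event 6 (t=31: DEC x by 5): y unchanged
Final: y = 8

Answer: 8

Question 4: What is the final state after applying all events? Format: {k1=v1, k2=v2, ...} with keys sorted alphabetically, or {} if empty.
Answer: {x=-10, y=8, z=20}

Derivation:
  after event 1 (t=10: SET z = 16): {z=16}
  after event 2 (t=20: DEC x by 7): {x=-7, z=16}
  after event 3 (t=25: SET y = 8): {x=-7, y=8, z=16}
  after event 4 (t=28: INC x by 2): {x=-5, y=8, z=16}
  after event 5 (t=29: INC z by 4): {x=-5, y=8, z=20}
  after event 6 (t=31: DEC x by 5): {x=-10, y=8, z=20}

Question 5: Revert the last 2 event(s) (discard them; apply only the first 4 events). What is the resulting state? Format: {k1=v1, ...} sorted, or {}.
Keep first 4 events (discard last 2):
  after event 1 (t=10: SET z = 16): {z=16}
  after event 2 (t=20: DEC x by 7): {x=-7, z=16}
  after event 3 (t=25: SET y = 8): {x=-7, y=8, z=16}
  after event 4 (t=28: INC x by 2): {x=-5, y=8, z=16}

Answer: {x=-5, y=8, z=16}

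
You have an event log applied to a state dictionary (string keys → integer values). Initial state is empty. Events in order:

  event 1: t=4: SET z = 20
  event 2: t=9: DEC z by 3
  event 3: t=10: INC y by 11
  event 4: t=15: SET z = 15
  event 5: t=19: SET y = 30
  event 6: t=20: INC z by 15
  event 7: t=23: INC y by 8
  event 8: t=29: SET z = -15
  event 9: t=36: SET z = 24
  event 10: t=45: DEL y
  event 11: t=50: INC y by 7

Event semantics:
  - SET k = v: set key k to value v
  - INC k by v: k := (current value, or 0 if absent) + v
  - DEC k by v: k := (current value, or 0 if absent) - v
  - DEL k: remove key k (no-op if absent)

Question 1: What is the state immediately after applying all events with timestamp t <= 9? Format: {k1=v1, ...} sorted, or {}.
Answer: {z=17}

Derivation:
Apply events with t <= 9 (2 events):
  after event 1 (t=4: SET z = 20): {z=20}
  after event 2 (t=9: DEC z by 3): {z=17}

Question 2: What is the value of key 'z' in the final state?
Track key 'z' through all 11 events:
  event 1 (t=4: SET z = 20): z (absent) -> 20
  event 2 (t=9: DEC z by 3): z 20 -> 17
  event 3 (t=10: INC y by 11): z unchanged
  event 4 (t=15: SET z = 15): z 17 -> 15
  event 5 (t=19: SET y = 30): z unchanged
  event 6 (t=20: INC z by 15): z 15 -> 30
  event 7 (t=23: INC y by 8): z unchanged
  event 8 (t=29: SET z = -15): z 30 -> -15
  event 9 (t=36: SET z = 24): z -15 -> 24
  event 10 (t=45: DEL y): z unchanged
  event 11 (t=50: INC y by 7): z unchanged
Final: z = 24

Answer: 24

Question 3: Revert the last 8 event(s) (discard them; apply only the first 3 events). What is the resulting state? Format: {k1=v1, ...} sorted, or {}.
Keep first 3 events (discard last 8):
  after event 1 (t=4: SET z = 20): {z=20}
  after event 2 (t=9: DEC z by 3): {z=17}
  after event 3 (t=10: INC y by 11): {y=11, z=17}

Answer: {y=11, z=17}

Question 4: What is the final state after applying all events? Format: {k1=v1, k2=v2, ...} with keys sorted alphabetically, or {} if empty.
  after event 1 (t=4: SET z = 20): {z=20}
  after event 2 (t=9: DEC z by 3): {z=17}
  after event 3 (t=10: INC y by 11): {y=11, z=17}
  after event 4 (t=15: SET z = 15): {y=11, z=15}
  after event 5 (t=19: SET y = 30): {y=30, z=15}
  after event 6 (t=20: INC z by 15): {y=30, z=30}
  after event 7 (t=23: INC y by 8): {y=38, z=30}
  after event 8 (t=29: SET z = -15): {y=38, z=-15}
  after event 9 (t=36: SET z = 24): {y=38, z=24}
  after event 10 (t=45: DEL y): {z=24}
  after event 11 (t=50: INC y by 7): {y=7, z=24}

Answer: {y=7, z=24}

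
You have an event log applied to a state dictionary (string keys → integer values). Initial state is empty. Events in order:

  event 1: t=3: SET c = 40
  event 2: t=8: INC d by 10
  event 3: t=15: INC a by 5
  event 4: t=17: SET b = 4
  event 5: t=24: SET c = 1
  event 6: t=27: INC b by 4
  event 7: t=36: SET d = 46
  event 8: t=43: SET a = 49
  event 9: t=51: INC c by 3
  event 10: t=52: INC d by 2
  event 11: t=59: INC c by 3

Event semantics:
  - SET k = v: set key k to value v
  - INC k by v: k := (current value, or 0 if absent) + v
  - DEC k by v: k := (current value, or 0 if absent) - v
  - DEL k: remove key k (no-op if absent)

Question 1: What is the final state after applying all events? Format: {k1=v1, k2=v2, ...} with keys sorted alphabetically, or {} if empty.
Answer: {a=49, b=8, c=7, d=48}

Derivation:
  after event 1 (t=3: SET c = 40): {c=40}
  after event 2 (t=8: INC d by 10): {c=40, d=10}
  after event 3 (t=15: INC a by 5): {a=5, c=40, d=10}
  after event 4 (t=17: SET b = 4): {a=5, b=4, c=40, d=10}
  after event 5 (t=24: SET c = 1): {a=5, b=4, c=1, d=10}
  after event 6 (t=27: INC b by 4): {a=5, b=8, c=1, d=10}
  after event 7 (t=36: SET d = 46): {a=5, b=8, c=1, d=46}
  after event 8 (t=43: SET a = 49): {a=49, b=8, c=1, d=46}
  after event 9 (t=51: INC c by 3): {a=49, b=8, c=4, d=46}
  after event 10 (t=52: INC d by 2): {a=49, b=8, c=4, d=48}
  after event 11 (t=59: INC c by 3): {a=49, b=8, c=7, d=48}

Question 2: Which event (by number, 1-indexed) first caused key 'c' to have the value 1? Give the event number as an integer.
Looking for first event where c becomes 1:
  event 1: c = 40
  event 2: c = 40
  event 3: c = 40
  event 4: c = 40
  event 5: c 40 -> 1  <-- first match

Answer: 5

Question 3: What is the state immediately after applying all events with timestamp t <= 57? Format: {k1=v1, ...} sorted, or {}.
Answer: {a=49, b=8, c=4, d=48}

Derivation:
Apply events with t <= 57 (10 events):
  after event 1 (t=3: SET c = 40): {c=40}
  after event 2 (t=8: INC d by 10): {c=40, d=10}
  after event 3 (t=15: INC a by 5): {a=5, c=40, d=10}
  after event 4 (t=17: SET b = 4): {a=5, b=4, c=40, d=10}
  after event 5 (t=24: SET c = 1): {a=5, b=4, c=1, d=10}
  after event 6 (t=27: INC b by 4): {a=5, b=8, c=1, d=10}
  after event 7 (t=36: SET d = 46): {a=5, b=8, c=1, d=46}
  after event 8 (t=43: SET a = 49): {a=49, b=8, c=1, d=46}
  after event 9 (t=51: INC c by 3): {a=49, b=8, c=4, d=46}
  after event 10 (t=52: INC d by 2): {a=49, b=8, c=4, d=48}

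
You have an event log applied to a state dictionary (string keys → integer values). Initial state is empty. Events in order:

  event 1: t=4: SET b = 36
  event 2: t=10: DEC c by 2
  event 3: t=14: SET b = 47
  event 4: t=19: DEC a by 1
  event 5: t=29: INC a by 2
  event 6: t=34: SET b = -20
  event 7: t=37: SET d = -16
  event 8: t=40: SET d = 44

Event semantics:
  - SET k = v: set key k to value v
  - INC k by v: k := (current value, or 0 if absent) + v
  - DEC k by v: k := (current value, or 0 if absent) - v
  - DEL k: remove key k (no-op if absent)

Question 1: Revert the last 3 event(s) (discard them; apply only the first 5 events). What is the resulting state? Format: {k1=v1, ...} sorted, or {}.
Keep first 5 events (discard last 3):
  after event 1 (t=4: SET b = 36): {b=36}
  after event 2 (t=10: DEC c by 2): {b=36, c=-2}
  after event 3 (t=14: SET b = 47): {b=47, c=-2}
  after event 4 (t=19: DEC a by 1): {a=-1, b=47, c=-2}
  after event 5 (t=29: INC a by 2): {a=1, b=47, c=-2}

Answer: {a=1, b=47, c=-2}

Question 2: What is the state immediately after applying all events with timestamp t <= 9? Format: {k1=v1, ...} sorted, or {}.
Apply events with t <= 9 (1 events):
  after event 1 (t=4: SET b = 36): {b=36}

Answer: {b=36}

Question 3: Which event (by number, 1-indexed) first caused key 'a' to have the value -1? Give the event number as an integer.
Looking for first event where a becomes -1:
  event 4: a (absent) -> -1  <-- first match

Answer: 4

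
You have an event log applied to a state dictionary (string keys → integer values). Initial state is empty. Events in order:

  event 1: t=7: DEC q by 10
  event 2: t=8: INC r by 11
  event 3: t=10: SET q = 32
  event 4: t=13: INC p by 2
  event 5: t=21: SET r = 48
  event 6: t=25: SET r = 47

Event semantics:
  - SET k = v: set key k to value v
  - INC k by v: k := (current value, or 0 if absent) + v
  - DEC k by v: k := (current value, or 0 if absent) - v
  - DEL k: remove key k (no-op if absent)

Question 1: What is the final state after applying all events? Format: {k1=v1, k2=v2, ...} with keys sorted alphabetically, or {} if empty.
  after event 1 (t=7: DEC q by 10): {q=-10}
  after event 2 (t=8: INC r by 11): {q=-10, r=11}
  after event 3 (t=10: SET q = 32): {q=32, r=11}
  after event 4 (t=13: INC p by 2): {p=2, q=32, r=11}
  after event 5 (t=21: SET r = 48): {p=2, q=32, r=48}
  after event 6 (t=25: SET r = 47): {p=2, q=32, r=47}

Answer: {p=2, q=32, r=47}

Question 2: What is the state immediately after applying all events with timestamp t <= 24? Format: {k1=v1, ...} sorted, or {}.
Apply events with t <= 24 (5 events):
  after event 1 (t=7: DEC q by 10): {q=-10}
  after event 2 (t=8: INC r by 11): {q=-10, r=11}
  after event 3 (t=10: SET q = 32): {q=32, r=11}
  after event 4 (t=13: INC p by 2): {p=2, q=32, r=11}
  after event 5 (t=21: SET r = 48): {p=2, q=32, r=48}

Answer: {p=2, q=32, r=48}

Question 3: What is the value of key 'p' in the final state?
Track key 'p' through all 6 events:
  event 1 (t=7: DEC q by 10): p unchanged
  event 2 (t=8: INC r by 11): p unchanged
  event 3 (t=10: SET q = 32): p unchanged
  event 4 (t=13: INC p by 2): p (absent) -> 2
  event 5 (t=21: SET r = 48): p unchanged
  event 6 (t=25: SET r = 47): p unchanged
Final: p = 2

Answer: 2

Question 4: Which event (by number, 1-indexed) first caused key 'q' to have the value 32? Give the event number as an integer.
Looking for first event where q becomes 32:
  event 1: q = -10
  event 2: q = -10
  event 3: q -10 -> 32  <-- first match

Answer: 3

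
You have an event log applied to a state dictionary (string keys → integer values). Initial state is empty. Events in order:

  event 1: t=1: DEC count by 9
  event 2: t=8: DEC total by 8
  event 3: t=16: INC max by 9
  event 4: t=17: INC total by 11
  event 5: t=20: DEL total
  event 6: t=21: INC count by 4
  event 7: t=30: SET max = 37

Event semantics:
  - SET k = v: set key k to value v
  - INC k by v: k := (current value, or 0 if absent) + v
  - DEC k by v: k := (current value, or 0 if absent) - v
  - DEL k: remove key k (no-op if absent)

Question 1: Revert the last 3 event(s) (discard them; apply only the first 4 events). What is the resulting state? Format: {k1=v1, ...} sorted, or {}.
Keep first 4 events (discard last 3):
  after event 1 (t=1: DEC count by 9): {count=-9}
  after event 2 (t=8: DEC total by 8): {count=-9, total=-8}
  after event 3 (t=16: INC max by 9): {count=-9, max=9, total=-8}
  after event 4 (t=17: INC total by 11): {count=-9, max=9, total=3}

Answer: {count=-9, max=9, total=3}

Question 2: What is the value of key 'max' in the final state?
Track key 'max' through all 7 events:
  event 1 (t=1: DEC count by 9): max unchanged
  event 2 (t=8: DEC total by 8): max unchanged
  event 3 (t=16: INC max by 9): max (absent) -> 9
  event 4 (t=17: INC total by 11): max unchanged
  event 5 (t=20: DEL total): max unchanged
  event 6 (t=21: INC count by 4): max unchanged
  event 7 (t=30: SET max = 37): max 9 -> 37
Final: max = 37

Answer: 37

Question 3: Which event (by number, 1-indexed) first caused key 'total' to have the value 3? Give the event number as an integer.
Answer: 4

Derivation:
Looking for first event where total becomes 3:
  event 2: total = -8
  event 3: total = -8
  event 4: total -8 -> 3  <-- first match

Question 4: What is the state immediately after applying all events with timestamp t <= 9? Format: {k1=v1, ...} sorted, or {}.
Apply events with t <= 9 (2 events):
  after event 1 (t=1: DEC count by 9): {count=-9}
  after event 2 (t=8: DEC total by 8): {count=-9, total=-8}

Answer: {count=-9, total=-8}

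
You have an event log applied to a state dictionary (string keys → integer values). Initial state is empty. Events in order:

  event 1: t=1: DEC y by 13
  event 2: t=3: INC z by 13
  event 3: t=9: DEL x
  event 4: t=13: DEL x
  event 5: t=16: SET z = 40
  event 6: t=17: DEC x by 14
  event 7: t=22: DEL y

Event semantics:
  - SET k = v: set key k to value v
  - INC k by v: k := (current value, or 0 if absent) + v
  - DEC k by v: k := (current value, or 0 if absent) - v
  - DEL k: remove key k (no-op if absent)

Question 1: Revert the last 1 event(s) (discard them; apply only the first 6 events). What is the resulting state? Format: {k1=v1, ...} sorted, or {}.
Answer: {x=-14, y=-13, z=40}

Derivation:
Keep first 6 events (discard last 1):
  after event 1 (t=1: DEC y by 13): {y=-13}
  after event 2 (t=3: INC z by 13): {y=-13, z=13}
  after event 3 (t=9: DEL x): {y=-13, z=13}
  after event 4 (t=13: DEL x): {y=-13, z=13}
  after event 5 (t=16: SET z = 40): {y=-13, z=40}
  after event 6 (t=17: DEC x by 14): {x=-14, y=-13, z=40}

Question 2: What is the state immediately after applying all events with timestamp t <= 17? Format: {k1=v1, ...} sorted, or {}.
Answer: {x=-14, y=-13, z=40}

Derivation:
Apply events with t <= 17 (6 events):
  after event 1 (t=1: DEC y by 13): {y=-13}
  after event 2 (t=3: INC z by 13): {y=-13, z=13}
  after event 3 (t=9: DEL x): {y=-13, z=13}
  after event 4 (t=13: DEL x): {y=-13, z=13}
  after event 5 (t=16: SET z = 40): {y=-13, z=40}
  after event 6 (t=17: DEC x by 14): {x=-14, y=-13, z=40}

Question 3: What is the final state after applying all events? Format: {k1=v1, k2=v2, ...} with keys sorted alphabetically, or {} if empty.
Answer: {x=-14, z=40}

Derivation:
  after event 1 (t=1: DEC y by 13): {y=-13}
  after event 2 (t=3: INC z by 13): {y=-13, z=13}
  after event 3 (t=9: DEL x): {y=-13, z=13}
  after event 4 (t=13: DEL x): {y=-13, z=13}
  after event 5 (t=16: SET z = 40): {y=-13, z=40}
  after event 6 (t=17: DEC x by 14): {x=-14, y=-13, z=40}
  after event 7 (t=22: DEL y): {x=-14, z=40}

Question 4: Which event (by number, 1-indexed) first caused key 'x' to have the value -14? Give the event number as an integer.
Answer: 6

Derivation:
Looking for first event where x becomes -14:
  event 6: x (absent) -> -14  <-- first match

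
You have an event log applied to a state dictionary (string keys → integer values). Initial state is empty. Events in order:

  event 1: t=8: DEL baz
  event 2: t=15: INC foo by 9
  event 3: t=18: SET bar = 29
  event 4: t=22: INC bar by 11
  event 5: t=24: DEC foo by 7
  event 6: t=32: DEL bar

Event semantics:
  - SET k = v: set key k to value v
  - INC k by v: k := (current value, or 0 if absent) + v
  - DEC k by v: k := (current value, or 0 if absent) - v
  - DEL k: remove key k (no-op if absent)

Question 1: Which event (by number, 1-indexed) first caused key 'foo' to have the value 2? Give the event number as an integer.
Answer: 5

Derivation:
Looking for first event where foo becomes 2:
  event 2: foo = 9
  event 3: foo = 9
  event 4: foo = 9
  event 5: foo 9 -> 2  <-- first match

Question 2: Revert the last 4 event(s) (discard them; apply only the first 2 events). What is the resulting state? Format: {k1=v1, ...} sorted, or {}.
Keep first 2 events (discard last 4):
  after event 1 (t=8: DEL baz): {}
  after event 2 (t=15: INC foo by 9): {foo=9}

Answer: {foo=9}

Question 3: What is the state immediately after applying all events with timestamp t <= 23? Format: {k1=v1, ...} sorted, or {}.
Answer: {bar=40, foo=9}

Derivation:
Apply events with t <= 23 (4 events):
  after event 1 (t=8: DEL baz): {}
  after event 2 (t=15: INC foo by 9): {foo=9}
  after event 3 (t=18: SET bar = 29): {bar=29, foo=9}
  after event 4 (t=22: INC bar by 11): {bar=40, foo=9}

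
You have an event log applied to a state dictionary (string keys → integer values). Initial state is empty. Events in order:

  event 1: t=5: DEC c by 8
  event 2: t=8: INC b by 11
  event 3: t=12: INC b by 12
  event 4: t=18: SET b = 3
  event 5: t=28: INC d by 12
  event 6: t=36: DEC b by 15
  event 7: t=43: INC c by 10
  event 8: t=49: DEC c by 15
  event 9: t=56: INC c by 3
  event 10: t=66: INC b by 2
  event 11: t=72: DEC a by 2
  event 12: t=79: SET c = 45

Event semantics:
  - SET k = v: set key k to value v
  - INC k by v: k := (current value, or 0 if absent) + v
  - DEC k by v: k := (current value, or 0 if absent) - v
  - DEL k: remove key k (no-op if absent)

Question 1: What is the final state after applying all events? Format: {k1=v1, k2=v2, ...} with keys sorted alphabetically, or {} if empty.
  after event 1 (t=5: DEC c by 8): {c=-8}
  after event 2 (t=8: INC b by 11): {b=11, c=-8}
  after event 3 (t=12: INC b by 12): {b=23, c=-8}
  after event 4 (t=18: SET b = 3): {b=3, c=-8}
  after event 5 (t=28: INC d by 12): {b=3, c=-8, d=12}
  after event 6 (t=36: DEC b by 15): {b=-12, c=-8, d=12}
  after event 7 (t=43: INC c by 10): {b=-12, c=2, d=12}
  after event 8 (t=49: DEC c by 15): {b=-12, c=-13, d=12}
  after event 9 (t=56: INC c by 3): {b=-12, c=-10, d=12}
  after event 10 (t=66: INC b by 2): {b=-10, c=-10, d=12}
  after event 11 (t=72: DEC a by 2): {a=-2, b=-10, c=-10, d=12}
  after event 12 (t=79: SET c = 45): {a=-2, b=-10, c=45, d=12}

Answer: {a=-2, b=-10, c=45, d=12}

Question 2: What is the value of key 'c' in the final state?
Track key 'c' through all 12 events:
  event 1 (t=5: DEC c by 8): c (absent) -> -8
  event 2 (t=8: INC b by 11): c unchanged
  event 3 (t=12: INC b by 12): c unchanged
  event 4 (t=18: SET b = 3): c unchanged
  event 5 (t=28: INC d by 12): c unchanged
  event 6 (t=36: DEC b by 15): c unchanged
  event 7 (t=43: INC c by 10): c -8 -> 2
  event 8 (t=49: DEC c by 15): c 2 -> -13
  event 9 (t=56: INC c by 3): c -13 -> -10
  event 10 (t=66: INC b by 2): c unchanged
  event 11 (t=72: DEC a by 2): c unchanged
  event 12 (t=79: SET c = 45): c -10 -> 45
Final: c = 45

Answer: 45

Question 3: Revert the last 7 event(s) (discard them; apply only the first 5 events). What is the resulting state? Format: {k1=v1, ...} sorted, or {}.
Keep first 5 events (discard last 7):
  after event 1 (t=5: DEC c by 8): {c=-8}
  after event 2 (t=8: INC b by 11): {b=11, c=-8}
  after event 3 (t=12: INC b by 12): {b=23, c=-8}
  after event 4 (t=18: SET b = 3): {b=3, c=-8}
  after event 5 (t=28: INC d by 12): {b=3, c=-8, d=12}

Answer: {b=3, c=-8, d=12}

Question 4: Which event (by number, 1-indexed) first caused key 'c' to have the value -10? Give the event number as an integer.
Answer: 9

Derivation:
Looking for first event where c becomes -10:
  event 1: c = -8
  event 2: c = -8
  event 3: c = -8
  event 4: c = -8
  event 5: c = -8
  event 6: c = -8
  event 7: c = 2
  event 8: c = -13
  event 9: c -13 -> -10  <-- first match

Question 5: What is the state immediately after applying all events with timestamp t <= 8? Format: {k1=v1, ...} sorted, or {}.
Answer: {b=11, c=-8}

Derivation:
Apply events with t <= 8 (2 events):
  after event 1 (t=5: DEC c by 8): {c=-8}
  after event 2 (t=8: INC b by 11): {b=11, c=-8}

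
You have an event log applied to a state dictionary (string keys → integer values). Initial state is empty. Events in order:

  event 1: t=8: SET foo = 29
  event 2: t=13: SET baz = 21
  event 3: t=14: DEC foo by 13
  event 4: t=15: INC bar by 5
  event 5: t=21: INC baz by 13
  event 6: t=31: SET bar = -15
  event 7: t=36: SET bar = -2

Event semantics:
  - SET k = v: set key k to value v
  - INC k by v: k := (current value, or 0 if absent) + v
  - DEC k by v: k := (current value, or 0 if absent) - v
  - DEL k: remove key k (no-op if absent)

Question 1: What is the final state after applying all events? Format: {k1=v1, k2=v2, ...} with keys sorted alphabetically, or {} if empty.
  after event 1 (t=8: SET foo = 29): {foo=29}
  after event 2 (t=13: SET baz = 21): {baz=21, foo=29}
  after event 3 (t=14: DEC foo by 13): {baz=21, foo=16}
  after event 4 (t=15: INC bar by 5): {bar=5, baz=21, foo=16}
  after event 5 (t=21: INC baz by 13): {bar=5, baz=34, foo=16}
  after event 6 (t=31: SET bar = -15): {bar=-15, baz=34, foo=16}
  after event 7 (t=36: SET bar = -2): {bar=-2, baz=34, foo=16}

Answer: {bar=-2, baz=34, foo=16}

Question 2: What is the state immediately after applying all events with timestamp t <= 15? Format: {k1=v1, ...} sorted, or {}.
Answer: {bar=5, baz=21, foo=16}

Derivation:
Apply events with t <= 15 (4 events):
  after event 1 (t=8: SET foo = 29): {foo=29}
  after event 2 (t=13: SET baz = 21): {baz=21, foo=29}
  after event 3 (t=14: DEC foo by 13): {baz=21, foo=16}
  after event 4 (t=15: INC bar by 5): {bar=5, baz=21, foo=16}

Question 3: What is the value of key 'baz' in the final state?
Answer: 34

Derivation:
Track key 'baz' through all 7 events:
  event 1 (t=8: SET foo = 29): baz unchanged
  event 2 (t=13: SET baz = 21): baz (absent) -> 21
  event 3 (t=14: DEC foo by 13): baz unchanged
  event 4 (t=15: INC bar by 5): baz unchanged
  event 5 (t=21: INC baz by 13): baz 21 -> 34
  event 6 (t=31: SET bar = -15): baz unchanged
  event 7 (t=36: SET bar = -2): baz unchanged
Final: baz = 34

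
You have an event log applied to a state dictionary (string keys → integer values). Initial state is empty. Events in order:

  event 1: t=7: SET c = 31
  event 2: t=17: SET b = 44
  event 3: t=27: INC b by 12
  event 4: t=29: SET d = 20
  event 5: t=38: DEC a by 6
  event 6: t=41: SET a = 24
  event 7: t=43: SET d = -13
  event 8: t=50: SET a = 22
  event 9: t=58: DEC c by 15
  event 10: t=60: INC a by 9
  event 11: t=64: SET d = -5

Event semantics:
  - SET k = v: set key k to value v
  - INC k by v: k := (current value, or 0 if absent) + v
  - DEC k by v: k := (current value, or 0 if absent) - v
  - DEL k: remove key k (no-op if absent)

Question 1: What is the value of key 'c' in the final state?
Answer: 16

Derivation:
Track key 'c' through all 11 events:
  event 1 (t=7: SET c = 31): c (absent) -> 31
  event 2 (t=17: SET b = 44): c unchanged
  event 3 (t=27: INC b by 12): c unchanged
  event 4 (t=29: SET d = 20): c unchanged
  event 5 (t=38: DEC a by 6): c unchanged
  event 6 (t=41: SET a = 24): c unchanged
  event 7 (t=43: SET d = -13): c unchanged
  event 8 (t=50: SET a = 22): c unchanged
  event 9 (t=58: DEC c by 15): c 31 -> 16
  event 10 (t=60: INC a by 9): c unchanged
  event 11 (t=64: SET d = -5): c unchanged
Final: c = 16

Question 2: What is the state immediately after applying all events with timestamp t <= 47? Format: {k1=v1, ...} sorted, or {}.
Answer: {a=24, b=56, c=31, d=-13}

Derivation:
Apply events with t <= 47 (7 events):
  after event 1 (t=7: SET c = 31): {c=31}
  after event 2 (t=17: SET b = 44): {b=44, c=31}
  after event 3 (t=27: INC b by 12): {b=56, c=31}
  after event 4 (t=29: SET d = 20): {b=56, c=31, d=20}
  after event 5 (t=38: DEC a by 6): {a=-6, b=56, c=31, d=20}
  after event 6 (t=41: SET a = 24): {a=24, b=56, c=31, d=20}
  after event 7 (t=43: SET d = -13): {a=24, b=56, c=31, d=-13}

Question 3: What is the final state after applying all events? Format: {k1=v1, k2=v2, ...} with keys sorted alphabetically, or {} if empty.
  after event 1 (t=7: SET c = 31): {c=31}
  after event 2 (t=17: SET b = 44): {b=44, c=31}
  after event 3 (t=27: INC b by 12): {b=56, c=31}
  after event 4 (t=29: SET d = 20): {b=56, c=31, d=20}
  after event 5 (t=38: DEC a by 6): {a=-6, b=56, c=31, d=20}
  after event 6 (t=41: SET a = 24): {a=24, b=56, c=31, d=20}
  after event 7 (t=43: SET d = -13): {a=24, b=56, c=31, d=-13}
  after event 8 (t=50: SET a = 22): {a=22, b=56, c=31, d=-13}
  after event 9 (t=58: DEC c by 15): {a=22, b=56, c=16, d=-13}
  after event 10 (t=60: INC a by 9): {a=31, b=56, c=16, d=-13}
  after event 11 (t=64: SET d = -5): {a=31, b=56, c=16, d=-5}

Answer: {a=31, b=56, c=16, d=-5}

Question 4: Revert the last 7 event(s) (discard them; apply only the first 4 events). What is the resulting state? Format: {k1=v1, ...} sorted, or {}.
Answer: {b=56, c=31, d=20}

Derivation:
Keep first 4 events (discard last 7):
  after event 1 (t=7: SET c = 31): {c=31}
  after event 2 (t=17: SET b = 44): {b=44, c=31}
  after event 3 (t=27: INC b by 12): {b=56, c=31}
  after event 4 (t=29: SET d = 20): {b=56, c=31, d=20}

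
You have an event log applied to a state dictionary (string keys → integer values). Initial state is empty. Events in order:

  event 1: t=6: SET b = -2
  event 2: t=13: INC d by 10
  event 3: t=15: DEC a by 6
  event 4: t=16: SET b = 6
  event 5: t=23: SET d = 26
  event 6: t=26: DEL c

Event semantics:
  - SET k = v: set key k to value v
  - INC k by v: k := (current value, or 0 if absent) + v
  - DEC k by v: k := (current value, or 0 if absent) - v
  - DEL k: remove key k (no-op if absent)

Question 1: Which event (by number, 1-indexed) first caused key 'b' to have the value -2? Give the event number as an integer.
Looking for first event where b becomes -2:
  event 1: b (absent) -> -2  <-- first match

Answer: 1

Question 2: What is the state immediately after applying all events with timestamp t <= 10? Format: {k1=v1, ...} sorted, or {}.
Answer: {b=-2}

Derivation:
Apply events with t <= 10 (1 events):
  after event 1 (t=6: SET b = -2): {b=-2}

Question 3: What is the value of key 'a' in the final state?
Answer: -6

Derivation:
Track key 'a' through all 6 events:
  event 1 (t=6: SET b = -2): a unchanged
  event 2 (t=13: INC d by 10): a unchanged
  event 3 (t=15: DEC a by 6): a (absent) -> -6
  event 4 (t=16: SET b = 6): a unchanged
  event 5 (t=23: SET d = 26): a unchanged
  event 6 (t=26: DEL c): a unchanged
Final: a = -6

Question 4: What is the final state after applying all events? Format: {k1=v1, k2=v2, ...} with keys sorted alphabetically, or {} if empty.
  after event 1 (t=6: SET b = -2): {b=-2}
  after event 2 (t=13: INC d by 10): {b=-2, d=10}
  after event 3 (t=15: DEC a by 6): {a=-6, b=-2, d=10}
  after event 4 (t=16: SET b = 6): {a=-6, b=6, d=10}
  after event 5 (t=23: SET d = 26): {a=-6, b=6, d=26}
  after event 6 (t=26: DEL c): {a=-6, b=6, d=26}

Answer: {a=-6, b=6, d=26}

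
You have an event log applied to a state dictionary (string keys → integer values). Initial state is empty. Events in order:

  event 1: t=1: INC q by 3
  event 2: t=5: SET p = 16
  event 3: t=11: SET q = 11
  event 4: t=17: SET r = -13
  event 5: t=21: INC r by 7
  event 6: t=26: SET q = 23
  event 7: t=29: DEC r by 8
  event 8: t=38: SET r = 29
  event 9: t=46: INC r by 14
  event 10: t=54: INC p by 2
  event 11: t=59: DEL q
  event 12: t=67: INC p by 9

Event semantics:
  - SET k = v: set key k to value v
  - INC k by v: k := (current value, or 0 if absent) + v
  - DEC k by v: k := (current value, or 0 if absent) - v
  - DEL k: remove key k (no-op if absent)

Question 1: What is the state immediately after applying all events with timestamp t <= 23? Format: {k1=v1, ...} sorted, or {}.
Answer: {p=16, q=11, r=-6}

Derivation:
Apply events with t <= 23 (5 events):
  after event 1 (t=1: INC q by 3): {q=3}
  after event 2 (t=5: SET p = 16): {p=16, q=3}
  after event 3 (t=11: SET q = 11): {p=16, q=11}
  after event 4 (t=17: SET r = -13): {p=16, q=11, r=-13}
  after event 5 (t=21: INC r by 7): {p=16, q=11, r=-6}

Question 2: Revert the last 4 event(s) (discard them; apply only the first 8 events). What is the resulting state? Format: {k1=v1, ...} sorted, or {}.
Keep first 8 events (discard last 4):
  after event 1 (t=1: INC q by 3): {q=3}
  after event 2 (t=5: SET p = 16): {p=16, q=3}
  after event 3 (t=11: SET q = 11): {p=16, q=11}
  after event 4 (t=17: SET r = -13): {p=16, q=11, r=-13}
  after event 5 (t=21: INC r by 7): {p=16, q=11, r=-6}
  after event 6 (t=26: SET q = 23): {p=16, q=23, r=-6}
  after event 7 (t=29: DEC r by 8): {p=16, q=23, r=-14}
  after event 8 (t=38: SET r = 29): {p=16, q=23, r=29}

Answer: {p=16, q=23, r=29}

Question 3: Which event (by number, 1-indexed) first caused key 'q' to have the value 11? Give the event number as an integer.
Looking for first event where q becomes 11:
  event 1: q = 3
  event 2: q = 3
  event 3: q 3 -> 11  <-- first match

Answer: 3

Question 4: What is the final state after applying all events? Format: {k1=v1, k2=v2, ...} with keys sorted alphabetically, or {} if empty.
Answer: {p=27, r=43}

Derivation:
  after event 1 (t=1: INC q by 3): {q=3}
  after event 2 (t=5: SET p = 16): {p=16, q=3}
  after event 3 (t=11: SET q = 11): {p=16, q=11}
  after event 4 (t=17: SET r = -13): {p=16, q=11, r=-13}
  after event 5 (t=21: INC r by 7): {p=16, q=11, r=-6}
  after event 6 (t=26: SET q = 23): {p=16, q=23, r=-6}
  after event 7 (t=29: DEC r by 8): {p=16, q=23, r=-14}
  after event 8 (t=38: SET r = 29): {p=16, q=23, r=29}
  after event 9 (t=46: INC r by 14): {p=16, q=23, r=43}
  after event 10 (t=54: INC p by 2): {p=18, q=23, r=43}
  after event 11 (t=59: DEL q): {p=18, r=43}
  after event 12 (t=67: INC p by 9): {p=27, r=43}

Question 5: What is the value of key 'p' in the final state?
Answer: 27

Derivation:
Track key 'p' through all 12 events:
  event 1 (t=1: INC q by 3): p unchanged
  event 2 (t=5: SET p = 16): p (absent) -> 16
  event 3 (t=11: SET q = 11): p unchanged
  event 4 (t=17: SET r = -13): p unchanged
  event 5 (t=21: INC r by 7): p unchanged
  event 6 (t=26: SET q = 23): p unchanged
  event 7 (t=29: DEC r by 8): p unchanged
  event 8 (t=38: SET r = 29): p unchanged
  event 9 (t=46: INC r by 14): p unchanged
  event 10 (t=54: INC p by 2): p 16 -> 18
  event 11 (t=59: DEL q): p unchanged
  event 12 (t=67: INC p by 9): p 18 -> 27
Final: p = 27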